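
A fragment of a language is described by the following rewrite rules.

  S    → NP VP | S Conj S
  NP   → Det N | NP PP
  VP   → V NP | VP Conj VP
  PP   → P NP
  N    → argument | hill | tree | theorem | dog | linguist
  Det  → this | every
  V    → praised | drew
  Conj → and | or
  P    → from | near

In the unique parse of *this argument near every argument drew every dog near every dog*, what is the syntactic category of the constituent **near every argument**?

PP

S
  NP
    NP
      Det: this
      N: argument
    PP
      P: near
      NP
        Det: every
        N: argument
  VP
    V: drew
    NP
      NP
        Det: every
        N: dog
      PP
        P: near
        NP
          Det: every
          N: dog
The span 'near every argument' is the PP node built by PP → P NP.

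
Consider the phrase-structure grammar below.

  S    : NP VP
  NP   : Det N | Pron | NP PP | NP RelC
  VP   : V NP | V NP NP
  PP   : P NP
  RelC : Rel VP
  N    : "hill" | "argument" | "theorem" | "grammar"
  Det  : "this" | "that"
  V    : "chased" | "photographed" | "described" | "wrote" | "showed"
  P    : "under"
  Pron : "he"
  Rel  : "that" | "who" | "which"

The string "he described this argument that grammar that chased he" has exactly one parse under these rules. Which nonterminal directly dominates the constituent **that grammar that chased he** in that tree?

[S [NP [Pron he]] [VP [V described] [NP [Det this] [N argument]] [NP [NP [Det that] [N grammar]] [RelC [Rel that] [VP [V chased] [NP [Pron he]]]]]]]
The span 'that grammar that chased he' is the NP node built by NP → NP RelC.
Its mother is the VP built by VP → V NP NP.

VP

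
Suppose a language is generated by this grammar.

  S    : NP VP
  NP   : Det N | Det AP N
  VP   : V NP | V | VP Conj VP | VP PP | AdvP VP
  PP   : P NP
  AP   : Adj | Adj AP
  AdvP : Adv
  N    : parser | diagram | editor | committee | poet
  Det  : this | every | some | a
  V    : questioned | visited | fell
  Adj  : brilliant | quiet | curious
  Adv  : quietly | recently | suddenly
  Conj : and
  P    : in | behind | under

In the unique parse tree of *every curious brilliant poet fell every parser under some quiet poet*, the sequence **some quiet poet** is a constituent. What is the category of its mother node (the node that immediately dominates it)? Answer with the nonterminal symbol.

PP

[S [NP [Det every] [AP [Adj curious] [AP [Adj brilliant]]] [N poet]] [VP [VP [V fell] [NP [Det every] [N parser]]] [PP [P under] [NP [Det some] [AP [Adj quiet]] [N poet]]]]]
The span 'some quiet poet' is the NP node built by NP → Det AP N.
Its mother is the PP built by PP → P NP.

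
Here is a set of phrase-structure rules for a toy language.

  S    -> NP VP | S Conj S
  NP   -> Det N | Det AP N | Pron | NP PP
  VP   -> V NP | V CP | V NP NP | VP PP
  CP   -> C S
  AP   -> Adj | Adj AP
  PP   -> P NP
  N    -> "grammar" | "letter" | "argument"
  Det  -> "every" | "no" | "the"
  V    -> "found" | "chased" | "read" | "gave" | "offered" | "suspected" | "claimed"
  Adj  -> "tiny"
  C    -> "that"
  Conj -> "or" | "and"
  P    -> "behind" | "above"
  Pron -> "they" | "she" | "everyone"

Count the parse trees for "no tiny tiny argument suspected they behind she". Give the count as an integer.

2

The two bracketings:
[S [NP [Det no] [AP [Adj tiny] [AP [Adj tiny]]] [N argument]] [VP [V suspected] [NP [NP [Pron they]] [PP [P behind] [NP [Pron she]]]]]]
[S [NP [Det no] [AP [Adj tiny] [AP [Adj tiny]]] [N argument]] [VP [VP [V suspected] [NP [Pron they]]] [PP [P behind] [NP [Pron she]]]]]
The difference turns on whether NP → NP PP is used at the relevant span, versus an alternative expansion of NP.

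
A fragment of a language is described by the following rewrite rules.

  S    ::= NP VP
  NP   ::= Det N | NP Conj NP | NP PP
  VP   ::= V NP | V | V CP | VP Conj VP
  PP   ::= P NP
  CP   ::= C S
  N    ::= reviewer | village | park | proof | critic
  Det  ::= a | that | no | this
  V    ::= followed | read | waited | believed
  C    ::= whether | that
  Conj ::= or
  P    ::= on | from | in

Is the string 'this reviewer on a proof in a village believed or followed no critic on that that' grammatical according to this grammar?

Ungrammatical

For S → NP VP, every NP-prefix leaves a non-VP remainder: after 'this reviewer' the remainder is not a VP; after 'this reviewer on a proof' the remainder is not a VP; after 'this reviewer on a proof in a village' the remainder is not a VP.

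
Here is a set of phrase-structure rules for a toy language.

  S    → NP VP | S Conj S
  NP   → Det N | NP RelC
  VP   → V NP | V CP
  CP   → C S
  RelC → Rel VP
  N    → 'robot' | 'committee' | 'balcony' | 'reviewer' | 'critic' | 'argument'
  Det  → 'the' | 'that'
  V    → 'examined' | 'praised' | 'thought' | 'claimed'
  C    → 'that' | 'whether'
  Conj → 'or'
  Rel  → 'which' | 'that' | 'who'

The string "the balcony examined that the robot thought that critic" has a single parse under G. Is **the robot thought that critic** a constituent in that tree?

Yes

[S [NP [Det the] [N balcony]] [VP [V examined] [CP [C that] [S [NP [Det the] [N robot]] [VP [V thought] [NP [Det that] [N critic]]]]]]]
The words 'the robot thought that critic' are exhaustively dominated by a single S node (built by S → NP VP), so they form a constituent.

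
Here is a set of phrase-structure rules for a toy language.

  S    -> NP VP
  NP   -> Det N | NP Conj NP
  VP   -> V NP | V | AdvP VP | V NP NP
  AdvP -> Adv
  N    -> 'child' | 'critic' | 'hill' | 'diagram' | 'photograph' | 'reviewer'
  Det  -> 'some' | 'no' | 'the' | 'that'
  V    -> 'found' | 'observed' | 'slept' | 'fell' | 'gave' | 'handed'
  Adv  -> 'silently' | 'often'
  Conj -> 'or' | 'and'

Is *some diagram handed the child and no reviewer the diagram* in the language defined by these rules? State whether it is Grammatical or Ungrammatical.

[S [NP [Det some] [N diagram]] [VP [V handed] [NP [NP [Det the] [N child]] [Conj and] [NP [Det no] [N reviewer]]] [NP [Det the] [N diagram]]]]
The bracketing above is licensed at every node by one of the given productions, with S at the root.

Grammatical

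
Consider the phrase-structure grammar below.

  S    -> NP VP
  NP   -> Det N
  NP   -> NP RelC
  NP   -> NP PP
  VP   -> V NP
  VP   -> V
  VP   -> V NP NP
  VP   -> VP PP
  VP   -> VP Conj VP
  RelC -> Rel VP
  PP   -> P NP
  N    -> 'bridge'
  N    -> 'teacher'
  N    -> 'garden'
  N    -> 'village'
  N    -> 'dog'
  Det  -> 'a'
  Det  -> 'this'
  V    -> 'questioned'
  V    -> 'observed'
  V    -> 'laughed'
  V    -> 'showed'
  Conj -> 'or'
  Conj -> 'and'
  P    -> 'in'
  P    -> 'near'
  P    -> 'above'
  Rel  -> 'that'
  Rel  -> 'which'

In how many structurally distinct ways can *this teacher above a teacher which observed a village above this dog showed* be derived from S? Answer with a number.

Two of the 7 distinct bracketings:
[S [NP [NP [NP [Det this] [N teacher]] [PP [P above] [NP [Det a] [N teacher]]]] [RelC [Rel which] [VP [V observed] [NP [NP [Det a] [N village]] [PP [P above] [NP [Det this] [N dog]]]]]]] [VP [V showed]]]
[S [NP [NP [NP [Det this] [N teacher]] [PP [P above] [NP [Det a] [N teacher]]]] [RelC [Rel which] [VP [VP [V observed] [NP [Det a] [N village]]] [PP [P above] [NP [Det this] [N dog]]]]]] [VP [V showed]]]
The difference turns on whether VP → VP PP is used at the relevant span, versus an alternative expansion of VP.

7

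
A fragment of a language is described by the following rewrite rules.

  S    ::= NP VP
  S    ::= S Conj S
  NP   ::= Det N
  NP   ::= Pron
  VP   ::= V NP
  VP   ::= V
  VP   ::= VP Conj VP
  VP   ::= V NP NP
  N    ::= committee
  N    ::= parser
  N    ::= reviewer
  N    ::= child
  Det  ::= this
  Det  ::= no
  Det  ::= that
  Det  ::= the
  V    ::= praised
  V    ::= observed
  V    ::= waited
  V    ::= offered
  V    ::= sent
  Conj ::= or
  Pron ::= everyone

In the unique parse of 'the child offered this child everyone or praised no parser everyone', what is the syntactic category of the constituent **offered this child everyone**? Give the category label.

[S [NP [Det the] [N child]] [VP [VP [V offered] [NP [Det this] [N child]] [NP [Pron everyone]]] [Conj or] [VP [V praised] [NP [Det no] [N parser]] [NP [Pron everyone]]]]]
The span 'offered this child everyone' is the VP node built by VP → V NP NP.

VP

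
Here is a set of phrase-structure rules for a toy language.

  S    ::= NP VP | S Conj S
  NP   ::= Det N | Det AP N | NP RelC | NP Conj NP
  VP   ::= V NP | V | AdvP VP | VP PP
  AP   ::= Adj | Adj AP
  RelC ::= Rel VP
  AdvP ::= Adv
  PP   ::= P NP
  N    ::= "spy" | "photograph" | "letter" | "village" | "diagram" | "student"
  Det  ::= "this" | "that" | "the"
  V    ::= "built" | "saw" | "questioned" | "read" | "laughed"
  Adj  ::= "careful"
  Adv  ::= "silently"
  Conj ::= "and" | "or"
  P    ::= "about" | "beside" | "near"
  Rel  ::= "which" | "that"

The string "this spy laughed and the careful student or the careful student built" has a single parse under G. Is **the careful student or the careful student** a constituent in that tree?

[S [S [NP [Det this] [N spy]] [VP [V laughed]]] [Conj and] [S [NP [NP [Det the] [AP [Adj careful]] [N student]] [Conj or] [NP [Det the] [AP [Adj careful]] [N student]]] [VP [V built]]]]
The words 'the careful student or the careful student' are exhaustively dominated by a single NP node (built by NP → NP Conj NP), so they form a constituent.

Yes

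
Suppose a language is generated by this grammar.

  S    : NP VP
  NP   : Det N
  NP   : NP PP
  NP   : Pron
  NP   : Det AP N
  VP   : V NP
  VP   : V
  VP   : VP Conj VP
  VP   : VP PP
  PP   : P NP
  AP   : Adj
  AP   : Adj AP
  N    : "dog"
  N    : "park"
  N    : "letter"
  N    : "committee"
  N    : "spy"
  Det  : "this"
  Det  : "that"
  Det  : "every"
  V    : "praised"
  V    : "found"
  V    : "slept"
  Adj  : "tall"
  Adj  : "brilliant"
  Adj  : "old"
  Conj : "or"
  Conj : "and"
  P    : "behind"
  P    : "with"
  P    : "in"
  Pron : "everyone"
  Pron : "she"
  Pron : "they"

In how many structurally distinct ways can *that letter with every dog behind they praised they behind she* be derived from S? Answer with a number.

Two of the 4 distinct bracketings:
[S [NP [NP [Det that] [N letter]] [PP [P with] [NP [NP [Det every] [N dog]] [PP [P behind] [NP [Pron they]]]]]] [VP [V praised] [NP [NP [Pron they]] [PP [P behind] [NP [Pron she]]]]]]
[S [NP [NP [Det that] [N letter]] [PP [P with] [NP [NP [Det every] [N dog]] [PP [P behind] [NP [Pron they]]]]]] [VP [VP [V praised] [NP [Pron they]]] [PP [P behind] [NP [Pron she]]]]]
The difference turns on whether VP → VP PP is used at the relevant span, versus an alternative expansion of VP.

4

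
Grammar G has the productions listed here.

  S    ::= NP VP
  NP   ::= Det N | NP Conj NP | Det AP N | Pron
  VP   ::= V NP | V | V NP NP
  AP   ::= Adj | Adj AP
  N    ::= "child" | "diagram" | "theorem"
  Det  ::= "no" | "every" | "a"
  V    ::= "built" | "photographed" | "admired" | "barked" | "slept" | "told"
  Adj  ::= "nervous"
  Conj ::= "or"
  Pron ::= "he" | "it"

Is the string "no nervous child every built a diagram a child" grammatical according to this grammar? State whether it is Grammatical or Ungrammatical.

A Det word can never sit immediately before a V word in any string this grammar generates, so the substring 'every built' rules out a derivation.

Ungrammatical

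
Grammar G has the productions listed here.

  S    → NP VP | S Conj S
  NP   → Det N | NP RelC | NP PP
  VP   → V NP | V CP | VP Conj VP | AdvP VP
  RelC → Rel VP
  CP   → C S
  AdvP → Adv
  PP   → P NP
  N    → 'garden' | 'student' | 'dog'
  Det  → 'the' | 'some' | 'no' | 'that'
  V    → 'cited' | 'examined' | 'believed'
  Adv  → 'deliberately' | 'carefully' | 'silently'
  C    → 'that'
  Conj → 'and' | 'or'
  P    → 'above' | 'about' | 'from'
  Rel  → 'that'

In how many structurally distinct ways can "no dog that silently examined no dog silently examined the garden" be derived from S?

1

[S [NP [NP [Det no] [N dog]] [RelC [Rel that] [VP [AdvP [Adv silently]] [VP [V examined] [NP [Det no] [N dog]]]]]] [VP [AdvP [Adv silently]] [VP [V examined] [NP [Det the] [N garden]]]]]
No rule offers an alternative attachment or grouping for any span, so this is the only derivation.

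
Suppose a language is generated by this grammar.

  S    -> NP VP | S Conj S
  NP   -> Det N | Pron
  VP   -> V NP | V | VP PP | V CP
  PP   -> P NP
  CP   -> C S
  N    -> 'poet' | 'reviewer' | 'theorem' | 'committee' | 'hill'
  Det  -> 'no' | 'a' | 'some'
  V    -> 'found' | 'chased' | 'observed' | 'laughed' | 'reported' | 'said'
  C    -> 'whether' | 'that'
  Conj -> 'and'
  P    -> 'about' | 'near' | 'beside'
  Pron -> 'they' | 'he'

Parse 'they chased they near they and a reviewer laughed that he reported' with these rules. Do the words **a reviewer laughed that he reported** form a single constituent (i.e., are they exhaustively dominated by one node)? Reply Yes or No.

[S [S [NP [Pron they]] [VP [VP [V chased] [NP [Pron they]]] [PP [P near] [NP [Pron they]]]]] [Conj and] [S [NP [Det a] [N reviewer]] [VP [V laughed] [CP [C that] [S [NP [Pron he]] [VP [V reported]]]]]]]
The words 'a reviewer laughed that he reported' are exhaustively dominated by a single S node (built by S → NP VP), so they form a constituent.

Yes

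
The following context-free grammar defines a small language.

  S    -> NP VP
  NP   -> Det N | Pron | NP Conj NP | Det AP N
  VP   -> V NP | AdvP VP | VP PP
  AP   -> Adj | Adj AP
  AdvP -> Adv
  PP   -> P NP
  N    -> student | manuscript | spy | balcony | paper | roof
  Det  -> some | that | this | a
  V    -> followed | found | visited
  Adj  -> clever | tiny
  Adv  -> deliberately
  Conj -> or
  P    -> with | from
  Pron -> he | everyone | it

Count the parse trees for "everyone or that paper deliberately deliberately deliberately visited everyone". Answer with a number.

[S [NP [NP [Pron everyone]] [Conj or] [NP [Det that] [N paper]]] [VP [AdvP [Adv deliberately]] [VP [AdvP [Adv deliberately]] [VP [AdvP [Adv deliberately]] [VP [V visited] [NP [Pron everyone]]]]]]]
No rule offers an alternative attachment or grouping for any span, so this is the only derivation.

1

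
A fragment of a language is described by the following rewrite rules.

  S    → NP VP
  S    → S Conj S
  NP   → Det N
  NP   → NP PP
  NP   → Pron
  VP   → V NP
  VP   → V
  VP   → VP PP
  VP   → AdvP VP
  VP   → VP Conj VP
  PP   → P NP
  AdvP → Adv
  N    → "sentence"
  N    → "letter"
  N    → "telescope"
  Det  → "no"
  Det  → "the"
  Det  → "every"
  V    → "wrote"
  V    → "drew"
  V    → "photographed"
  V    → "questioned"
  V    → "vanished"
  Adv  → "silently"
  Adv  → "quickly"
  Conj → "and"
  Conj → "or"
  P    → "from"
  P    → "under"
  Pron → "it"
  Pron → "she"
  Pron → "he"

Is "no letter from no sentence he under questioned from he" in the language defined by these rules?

An N word can never sit immediately before a Pron word in any string this grammar generates, so the substring 'sentence he' rules out a derivation.

Ungrammatical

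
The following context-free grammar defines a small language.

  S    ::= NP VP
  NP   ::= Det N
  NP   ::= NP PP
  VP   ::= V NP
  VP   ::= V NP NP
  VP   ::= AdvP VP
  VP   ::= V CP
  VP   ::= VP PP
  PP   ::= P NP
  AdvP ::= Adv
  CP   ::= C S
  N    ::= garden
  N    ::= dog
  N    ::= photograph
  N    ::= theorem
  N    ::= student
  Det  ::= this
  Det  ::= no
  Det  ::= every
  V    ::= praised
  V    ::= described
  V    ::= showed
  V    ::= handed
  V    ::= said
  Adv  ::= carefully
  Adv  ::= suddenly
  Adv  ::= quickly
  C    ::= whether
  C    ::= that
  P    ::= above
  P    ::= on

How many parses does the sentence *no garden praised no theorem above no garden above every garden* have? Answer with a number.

5

Two of the 5 distinct bracketings:
[S [NP [Det no] [N garden]] [VP [V praised] [NP [NP [Det no] [N theorem]] [PP [P above] [NP [NP [Det no] [N garden]] [PP [P above] [NP [Det every] [N garden]]]]]]]]
[S [NP [Det no] [N garden]] [VP [V praised] [NP [NP [NP [Det no] [N theorem]] [PP [P above] [NP [Det no] [N garden]]]] [PP [P above] [NP [Det every] [N garden]]]]]]
The trees differ in how a recursive rule is bracketed over the same span.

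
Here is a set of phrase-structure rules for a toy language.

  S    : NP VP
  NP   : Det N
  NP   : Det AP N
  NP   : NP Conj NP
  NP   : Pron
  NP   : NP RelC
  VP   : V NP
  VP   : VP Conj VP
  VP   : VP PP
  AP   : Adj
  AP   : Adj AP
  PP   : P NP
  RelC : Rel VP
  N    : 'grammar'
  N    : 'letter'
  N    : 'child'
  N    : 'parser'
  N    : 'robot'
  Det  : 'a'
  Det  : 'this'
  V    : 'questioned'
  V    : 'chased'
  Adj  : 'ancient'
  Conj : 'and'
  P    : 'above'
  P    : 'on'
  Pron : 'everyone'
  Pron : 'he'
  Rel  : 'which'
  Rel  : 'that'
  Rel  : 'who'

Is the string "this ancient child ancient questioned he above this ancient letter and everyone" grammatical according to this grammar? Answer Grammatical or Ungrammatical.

An N word can never sit immediately before an Adj word in any string this grammar generates, so the substring 'child ancient' rules out a derivation.

Ungrammatical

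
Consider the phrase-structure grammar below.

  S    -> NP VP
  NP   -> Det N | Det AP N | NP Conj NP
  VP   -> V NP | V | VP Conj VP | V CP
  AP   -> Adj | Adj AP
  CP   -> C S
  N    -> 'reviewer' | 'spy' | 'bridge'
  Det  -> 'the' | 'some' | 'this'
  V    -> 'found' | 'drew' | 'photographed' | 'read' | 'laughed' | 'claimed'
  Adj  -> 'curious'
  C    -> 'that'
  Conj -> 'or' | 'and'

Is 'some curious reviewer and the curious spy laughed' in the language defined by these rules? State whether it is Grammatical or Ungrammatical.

Grammatical

S
  NP
    NP
      Det: some
      AP
        Adj: curious
      N: reviewer
    Conj: and
    NP
      Det: the
      AP
        Adj: curious
      N: spy
  VP
    V: laughed
Each bracket corresponds to one application of a listed rule, so the string is derivable from S.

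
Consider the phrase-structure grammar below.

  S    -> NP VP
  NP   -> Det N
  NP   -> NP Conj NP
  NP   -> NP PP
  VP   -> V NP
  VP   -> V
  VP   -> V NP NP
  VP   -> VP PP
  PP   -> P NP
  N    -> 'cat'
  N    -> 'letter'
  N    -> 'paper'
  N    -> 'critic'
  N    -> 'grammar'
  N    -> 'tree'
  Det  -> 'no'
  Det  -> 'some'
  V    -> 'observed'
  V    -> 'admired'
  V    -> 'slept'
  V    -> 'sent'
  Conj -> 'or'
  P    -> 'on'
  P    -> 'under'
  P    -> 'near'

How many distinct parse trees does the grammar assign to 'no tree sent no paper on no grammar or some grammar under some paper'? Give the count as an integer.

Two of the 10 distinct bracketings:
[S [NP [Det no] [N tree]] [VP [V sent] [NP [NP [NP [Det no] [N paper]] [PP [P on] [NP [Det no] [N grammar]]]] [Conj or] [NP [NP [Det some] [N grammar]] [PP [P under] [NP [Det some] [N paper]]]]]]]
[S [NP [Det no] [N tree]] [VP [V sent] [NP [NP [Det no] [N paper]] [PP [P on] [NP [NP [Det no] [N grammar]] [Conj or] [NP [NP [Det some] [N grammar]] [PP [P under] [NP [Det some] [N paper]]]]]]]]]
The trees differ in how a recursive rule is bracketed over the same span.

10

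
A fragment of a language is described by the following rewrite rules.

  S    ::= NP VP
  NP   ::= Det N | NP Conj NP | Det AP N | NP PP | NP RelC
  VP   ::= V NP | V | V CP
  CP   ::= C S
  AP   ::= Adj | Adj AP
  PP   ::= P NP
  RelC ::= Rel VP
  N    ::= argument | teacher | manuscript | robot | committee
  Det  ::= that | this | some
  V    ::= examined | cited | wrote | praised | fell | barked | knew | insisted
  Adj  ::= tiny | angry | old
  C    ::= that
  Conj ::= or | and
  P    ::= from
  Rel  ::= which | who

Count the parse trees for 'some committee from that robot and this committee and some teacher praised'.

5

Two of the 5 distinct bracketings:
[S [NP [NP [NP [Det some] [N committee]] [PP [P from] [NP [Det that] [N robot]]]] [Conj and] [NP [NP [Det this] [N committee]] [Conj and] [NP [Det some] [N teacher]]]] [VP [V praised]]]
[S [NP [NP [NP [NP [Det some] [N committee]] [PP [P from] [NP [Det that] [N robot]]]] [Conj and] [NP [Det this] [N committee]]] [Conj and] [NP [Det some] [N teacher]]] [VP [V praised]]]
The trees differ in how a recursive rule is bracketed over the same span.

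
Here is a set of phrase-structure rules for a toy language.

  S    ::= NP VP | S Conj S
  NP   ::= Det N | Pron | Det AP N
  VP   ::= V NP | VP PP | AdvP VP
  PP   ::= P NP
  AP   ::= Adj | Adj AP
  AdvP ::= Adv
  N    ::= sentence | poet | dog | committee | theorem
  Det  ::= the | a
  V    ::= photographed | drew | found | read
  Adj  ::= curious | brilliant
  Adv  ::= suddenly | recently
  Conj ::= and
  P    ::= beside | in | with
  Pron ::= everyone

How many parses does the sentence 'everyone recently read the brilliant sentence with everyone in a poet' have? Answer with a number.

3

Two of the 3 distinct bracketings:
[S [NP [Pron everyone]] [VP [VP [VP [AdvP [Adv recently]] [VP [V read] [NP [Det the] [AP [Adj brilliant]] [N sentence]]]] [PP [P with] [NP [Pron everyone]]]] [PP [P in] [NP [Det a] [N poet]]]]]
[S [NP [Pron everyone]] [VP [VP [AdvP [Adv recently]] [VP [VP [V read] [NP [Det the] [AP [Adj brilliant]] [N sentence]]] [PP [P with] [NP [Pron everyone]]]]] [PP [P in] [NP [Det a] [N poet]]]]]
The trees differ in how a recursive rule is bracketed over the same span.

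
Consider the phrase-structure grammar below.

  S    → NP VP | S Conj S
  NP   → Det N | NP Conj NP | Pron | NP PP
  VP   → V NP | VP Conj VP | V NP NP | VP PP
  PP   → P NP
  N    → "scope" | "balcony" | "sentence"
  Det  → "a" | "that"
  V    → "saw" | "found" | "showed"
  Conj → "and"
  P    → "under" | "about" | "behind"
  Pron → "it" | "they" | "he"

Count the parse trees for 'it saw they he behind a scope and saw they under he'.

6

Two of the 6 distinct bracketings:
[S [NP [Pron it]] [VP [VP [V saw] [NP [Pron they]] [NP [NP [Pron he]] [PP [P behind] [NP [Det a] [N scope]]]]] [Conj and] [VP [V saw] [NP [NP [Pron they]] [PP [P under] [NP [Pron he]]]]]]]
[S [NP [Pron it]] [VP [VP [V saw] [NP [Pron they]] [NP [NP [Pron he]] [PP [P behind] [NP [Det a] [N scope]]]]] [Conj and] [VP [VP [V saw] [NP [Pron they]]] [PP [P under] [NP [Pron he]]]]]]
The difference turns on whether VP → VP PP is used at the relevant span, versus an alternative expansion of VP.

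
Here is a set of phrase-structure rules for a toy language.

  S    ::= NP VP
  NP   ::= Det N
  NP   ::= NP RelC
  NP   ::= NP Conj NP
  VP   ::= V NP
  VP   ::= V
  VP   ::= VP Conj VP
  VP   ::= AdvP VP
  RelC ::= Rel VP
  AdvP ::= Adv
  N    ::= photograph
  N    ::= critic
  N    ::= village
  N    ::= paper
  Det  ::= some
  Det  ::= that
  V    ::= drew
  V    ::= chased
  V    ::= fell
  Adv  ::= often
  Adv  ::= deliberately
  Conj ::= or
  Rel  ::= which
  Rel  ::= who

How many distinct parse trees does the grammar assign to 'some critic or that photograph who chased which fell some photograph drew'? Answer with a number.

3

Two of the 3 distinct bracketings:
[S [NP [NP [NP [NP [Det some] [N critic]] [Conj or] [NP [Det that] [N photograph]]] [RelC [Rel who] [VP [V chased]]]] [RelC [Rel which] [VP [V fell] [NP [Det some] [N photograph]]]]] [VP [V drew]]]
[S [NP [NP [NP [Det some] [N critic]] [Conj or] [NP [NP [Det that] [N photograph]] [RelC [Rel who] [VP [V chased]]]]] [RelC [Rel which] [VP [V fell] [NP [Det some] [N photograph]]]]] [VP [V drew]]]
The trees differ in how a recursive rule is bracketed over the same span.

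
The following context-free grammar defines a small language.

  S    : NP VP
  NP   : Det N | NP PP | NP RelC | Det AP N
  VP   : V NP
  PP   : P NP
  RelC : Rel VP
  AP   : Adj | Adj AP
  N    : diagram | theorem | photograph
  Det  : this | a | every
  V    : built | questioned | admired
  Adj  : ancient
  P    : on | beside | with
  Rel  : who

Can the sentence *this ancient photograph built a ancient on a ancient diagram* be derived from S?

Ungrammatical

An Adj word can never sit immediately before a P word in any string this grammar generates, so the substring 'ancient on' rules out a derivation.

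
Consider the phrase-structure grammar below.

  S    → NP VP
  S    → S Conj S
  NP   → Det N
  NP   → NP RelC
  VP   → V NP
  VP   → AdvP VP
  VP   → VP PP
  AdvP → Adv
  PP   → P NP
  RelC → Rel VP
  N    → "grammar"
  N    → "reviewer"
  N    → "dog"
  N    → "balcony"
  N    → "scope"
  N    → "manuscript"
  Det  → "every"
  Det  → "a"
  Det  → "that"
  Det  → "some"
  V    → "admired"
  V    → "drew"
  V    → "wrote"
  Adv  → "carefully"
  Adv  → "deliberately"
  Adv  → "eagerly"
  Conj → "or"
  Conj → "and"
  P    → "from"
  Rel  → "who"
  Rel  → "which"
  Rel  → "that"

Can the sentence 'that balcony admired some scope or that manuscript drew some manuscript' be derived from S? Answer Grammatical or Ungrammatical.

S
  S
    NP
      Det: that
      N: balcony
    VP
      V: admired
      NP
        Det: some
        N: scope
  Conj: or
  S
    NP
      Det: that
      N: manuscript
    VP
      V: drew
      NP
        Det: some
        N: manuscript
The bracketing above is licensed at every node by one of the given productions, with S at the root.

Grammatical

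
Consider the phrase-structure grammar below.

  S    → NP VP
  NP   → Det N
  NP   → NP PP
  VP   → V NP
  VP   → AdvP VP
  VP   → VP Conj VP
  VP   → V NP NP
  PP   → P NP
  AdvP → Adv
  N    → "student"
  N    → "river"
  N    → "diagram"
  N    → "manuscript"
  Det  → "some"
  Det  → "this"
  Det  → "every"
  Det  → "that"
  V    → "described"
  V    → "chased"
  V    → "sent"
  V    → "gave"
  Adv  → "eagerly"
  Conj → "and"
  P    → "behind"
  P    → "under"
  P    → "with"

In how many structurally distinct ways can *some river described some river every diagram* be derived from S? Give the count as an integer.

1

[S [NP [Det some] [N river]] [VP [V described] [NP [Det some] [N river]] [NP [Det every] [N diagram]]]]
No rule offers an alternative attachment or grouping for any span, so this is the only derivation.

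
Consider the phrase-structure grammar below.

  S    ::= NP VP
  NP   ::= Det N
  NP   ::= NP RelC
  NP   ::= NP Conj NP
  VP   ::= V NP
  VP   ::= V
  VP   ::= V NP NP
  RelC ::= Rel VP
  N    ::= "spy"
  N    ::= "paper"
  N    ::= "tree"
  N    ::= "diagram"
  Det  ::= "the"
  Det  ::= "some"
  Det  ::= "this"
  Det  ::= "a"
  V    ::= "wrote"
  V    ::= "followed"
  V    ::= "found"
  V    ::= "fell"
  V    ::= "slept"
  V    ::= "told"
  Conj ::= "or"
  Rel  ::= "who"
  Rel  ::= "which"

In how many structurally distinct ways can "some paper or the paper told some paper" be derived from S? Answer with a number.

1

[S [NP [NP [Det some] [N paper]] [Conj or] [NP [Det the] [N paper]]] [VP [V told] [NP [Det some] [N paper]]]]
No rule offers an alternative attachment or grouping for any span, so this is the only derivation.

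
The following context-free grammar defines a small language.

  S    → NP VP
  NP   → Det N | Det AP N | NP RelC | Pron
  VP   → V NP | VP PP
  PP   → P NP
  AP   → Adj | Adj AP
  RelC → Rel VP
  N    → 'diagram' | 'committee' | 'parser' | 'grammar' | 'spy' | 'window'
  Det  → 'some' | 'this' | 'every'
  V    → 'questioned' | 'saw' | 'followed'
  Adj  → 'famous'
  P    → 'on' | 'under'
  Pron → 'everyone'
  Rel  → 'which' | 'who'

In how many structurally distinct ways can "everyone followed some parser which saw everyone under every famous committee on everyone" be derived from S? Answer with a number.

Two of the 3 distinct bracketings:
[S [NP [Pron everyone]] [VP [V followed] [NP [NP [Det some] [N parser]] [RelC [Rel which] [VP [VP [VP [V saw] [NP [Pron everyone]]] [PP [P under] [NP [Det every] [AP [Adj famous]] [N committee]]]] [PP [P on] [NP [Pron everyone]]]]]]]]
[S [NP [Pron everyone]] [VP [VP [V followed] [NP [NP [Det some] [N parser]] [RelC [Rel which] [VP [VP [V saw] [NP [Pron everyone]]] [PP [P under] [NP [Det every] [AP [Adj famous]] [N committee]]]]]]] [PP [P on] [NP [Pron everyone]]]]]
The trees differ in how a recursive rule is bracketed over the same span.

3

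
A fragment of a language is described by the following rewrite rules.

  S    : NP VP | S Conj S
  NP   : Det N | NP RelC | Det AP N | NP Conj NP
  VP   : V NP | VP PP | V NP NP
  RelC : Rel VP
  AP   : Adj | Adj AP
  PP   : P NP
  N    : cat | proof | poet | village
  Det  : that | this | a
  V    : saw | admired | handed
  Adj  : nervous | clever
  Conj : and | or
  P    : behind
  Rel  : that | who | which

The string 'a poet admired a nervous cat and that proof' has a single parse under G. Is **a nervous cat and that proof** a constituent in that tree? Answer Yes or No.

Yes

[S [NP [Det a] [N poet]] [VP [V admired] [NP [NP [Det a] [AP [Adj nervous]] [N cat]] [Conj and] [NP [Det that] [N proof]]]]]
The words 'a nervous cat and that proof' are exhaustively dominated by a single NP node (built by NP → NP Conj NP), so they form a constituent.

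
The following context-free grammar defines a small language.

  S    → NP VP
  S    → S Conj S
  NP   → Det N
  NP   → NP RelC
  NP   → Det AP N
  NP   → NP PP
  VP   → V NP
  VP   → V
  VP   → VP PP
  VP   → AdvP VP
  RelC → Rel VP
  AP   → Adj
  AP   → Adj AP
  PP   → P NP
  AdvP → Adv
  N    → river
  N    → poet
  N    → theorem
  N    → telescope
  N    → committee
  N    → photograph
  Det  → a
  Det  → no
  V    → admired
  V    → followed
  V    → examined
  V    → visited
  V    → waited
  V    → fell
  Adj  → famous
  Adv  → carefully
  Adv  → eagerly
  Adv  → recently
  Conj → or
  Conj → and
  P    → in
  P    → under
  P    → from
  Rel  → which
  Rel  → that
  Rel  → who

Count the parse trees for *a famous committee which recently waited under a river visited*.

Two of the 3 distinct bracketings:
[S [NP [NP [Det a] [AP [Adj famous]] [N committee]] [RelC [Rel which] [VP [VP [AdvP [Adv recently]] [VP [V waited]]] [PP [P under] [NP [Det a] [N river]]]]]] [VP [V visited]]]
[S [NP [NP [Det a] [AP [Adj famous]] [N committee]] [RelC [Rel which] [VP [AdvP [Adv recently]] [VP [VP [V waited]] [PP [P under] [NP [Det a] [N river]]]]]]] [VP [V visited]]]
The trees differ in how a recursive rule is bracketed over the same span.

3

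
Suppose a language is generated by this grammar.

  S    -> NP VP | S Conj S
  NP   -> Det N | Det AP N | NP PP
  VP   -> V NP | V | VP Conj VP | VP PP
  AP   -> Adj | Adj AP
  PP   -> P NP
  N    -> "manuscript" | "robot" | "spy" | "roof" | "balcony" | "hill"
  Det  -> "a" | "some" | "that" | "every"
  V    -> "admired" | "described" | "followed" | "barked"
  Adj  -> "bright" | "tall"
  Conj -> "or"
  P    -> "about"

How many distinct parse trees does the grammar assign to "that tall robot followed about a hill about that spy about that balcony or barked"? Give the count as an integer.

5

Two of the 5 distinct bracketings:
[S [NP [Det that] [AP [Adj tall]] [N robot]] [VP [VP [VP [V followed]] [PP [P about] [NP [NP [Det a] [N hill]] [PP [P about] [NP [NP [Det that] [N spy]] [PP [P about] [NP [Det that] [N balcony]]]]]]]] [Conj or] [VP [V barked]]]]
[S [NP [Det that] [AP [Adj tall]] [N robot]] [VP [VP [VP [V followed]] [PP [P about] [NP [NP [NP [Det a] [N hill]] [PP [P about] [NP [Det that] [N spy]]]] [PP [P about] [NP [Det that] [N balcony]]]]]] [Conj or] [VP [V barked]]]]
The trees differ in how a recursive rule is bracketed over the same span.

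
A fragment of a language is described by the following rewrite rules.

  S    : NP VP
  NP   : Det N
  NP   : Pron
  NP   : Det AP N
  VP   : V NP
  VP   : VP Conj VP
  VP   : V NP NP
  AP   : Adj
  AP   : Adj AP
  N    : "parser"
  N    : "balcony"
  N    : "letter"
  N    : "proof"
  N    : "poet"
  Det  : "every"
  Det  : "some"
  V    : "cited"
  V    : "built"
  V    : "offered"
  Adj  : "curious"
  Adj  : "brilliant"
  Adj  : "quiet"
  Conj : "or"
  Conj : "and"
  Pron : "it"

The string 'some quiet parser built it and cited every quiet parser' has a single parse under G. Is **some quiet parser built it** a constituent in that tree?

[S [NP [Det some] [AP [Adj quiet]] [N parser]] [VP [VP [V built] [NP [Pron it]]] [Conj and] [VP [V cited] [NP [Det every] [AP [Adj quiet]] [N parser]]]]]
The smallest constituent containing 'some quiet parser built it' is the S spanning 'some quiet parser built it and cited every quiet parser'; no single node in the tree dominates exactly the given words.

No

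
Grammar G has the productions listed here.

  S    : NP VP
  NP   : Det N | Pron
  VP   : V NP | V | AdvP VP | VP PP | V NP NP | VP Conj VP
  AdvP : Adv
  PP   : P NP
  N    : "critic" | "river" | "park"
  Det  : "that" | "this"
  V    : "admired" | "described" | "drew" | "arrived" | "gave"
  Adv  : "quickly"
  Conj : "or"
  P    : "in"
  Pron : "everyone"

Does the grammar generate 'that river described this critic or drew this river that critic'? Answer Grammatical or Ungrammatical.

S
  NP
    Det: that
    N: river
  VP
    VP
      V: described
      NP
        Det: this
        N: critic
    Conj: or
    VP
      V: drew
      NP
        Det: this
        N: river
      NP
        Det: that
        N: critic
Every word is introduced by a lexical rule and the phrasal rules combine the resulting categories into a single S.

Grammatical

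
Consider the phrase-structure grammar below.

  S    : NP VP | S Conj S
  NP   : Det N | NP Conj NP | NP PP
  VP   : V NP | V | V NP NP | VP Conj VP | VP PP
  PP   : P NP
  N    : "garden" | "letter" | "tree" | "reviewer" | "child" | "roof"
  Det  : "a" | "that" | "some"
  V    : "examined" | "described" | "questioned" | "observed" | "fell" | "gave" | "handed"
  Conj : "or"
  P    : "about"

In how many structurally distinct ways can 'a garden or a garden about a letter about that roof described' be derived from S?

5

Two of the 5 distinct bracketings:
[S [NP [NP [Det a] [N garden]] [Conj or] [NP [NP [Det a] [N garden]] [PP [P about] [NP [NP [Det a] [N letter]] [PP [P about] [NP [Det that] [N roof]]]]]]] [VP [V described]]]
[S [NP [NP [Det a] [N garden]] [Conj or] [NP [NP [NP [Det a] [N garden]] [PP [P about] [NP [Det a] [N letter]]]] [PP [P about] [NP [Det that] [N roof]]]]] [VP [V described]]]
The trees differ in how a recursive rule is bracketed over the same span.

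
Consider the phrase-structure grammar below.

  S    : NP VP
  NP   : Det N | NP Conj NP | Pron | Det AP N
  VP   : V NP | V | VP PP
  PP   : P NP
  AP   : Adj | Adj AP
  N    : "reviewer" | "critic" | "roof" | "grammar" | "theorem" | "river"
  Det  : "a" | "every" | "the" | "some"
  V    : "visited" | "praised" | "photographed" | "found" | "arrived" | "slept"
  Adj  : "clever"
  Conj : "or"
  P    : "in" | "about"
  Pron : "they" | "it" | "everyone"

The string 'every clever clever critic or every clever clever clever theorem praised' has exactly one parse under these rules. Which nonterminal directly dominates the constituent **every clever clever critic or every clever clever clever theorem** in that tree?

S

[S [NP [NP [Det every] [AP [Adj clever] [AP [Adj clever]]] [N critic]] [Conj or] [NP [Det every] [AP [Adj clever] [AP [Adj clever] [AP [Adj clever]]]] [N theorem]]] [VP [V praised]]]
The span 'every clever clever critic or every clever clever clever theorem' is the NP node built by NP → NP Conj NP.
Its mother is the S built by S → NP VP.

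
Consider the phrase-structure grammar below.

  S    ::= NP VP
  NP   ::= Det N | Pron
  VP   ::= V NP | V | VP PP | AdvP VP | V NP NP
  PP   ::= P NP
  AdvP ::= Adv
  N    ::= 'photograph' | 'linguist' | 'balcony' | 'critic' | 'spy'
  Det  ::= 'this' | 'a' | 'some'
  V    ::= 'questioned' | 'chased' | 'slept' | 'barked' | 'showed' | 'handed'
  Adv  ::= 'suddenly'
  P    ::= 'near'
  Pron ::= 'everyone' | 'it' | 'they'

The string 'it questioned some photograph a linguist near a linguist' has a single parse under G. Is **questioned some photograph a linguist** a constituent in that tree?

[S [NP [Pron it]] [VP [VP [V questioned] [NP [Det some] [N photograph]] [NP [Det a] [N linguist]]] [PP [P near] [NP [Det a] [N linguist]]]]]
The words 'questioned some photograph a linguist' are exhaustively dominated by a single VP node (built by VP → V NP NP), so they form a constituent.

Yes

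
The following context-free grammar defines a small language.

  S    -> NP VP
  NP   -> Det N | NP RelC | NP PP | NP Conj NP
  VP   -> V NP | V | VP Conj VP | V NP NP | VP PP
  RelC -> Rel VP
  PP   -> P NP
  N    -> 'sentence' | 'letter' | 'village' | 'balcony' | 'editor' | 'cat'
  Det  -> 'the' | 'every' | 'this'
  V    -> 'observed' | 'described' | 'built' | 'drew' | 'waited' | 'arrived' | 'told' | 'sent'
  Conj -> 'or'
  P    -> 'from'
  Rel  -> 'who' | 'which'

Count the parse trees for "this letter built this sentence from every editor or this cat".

Two of the 3 distinct bracketings:
[S [NP [Det this] [N letter]] [VP [V built] [NP [NP [Det this] [N sentence]] [PP [P from] [NP [NP [Det every] [N editor]] [Conj or] [NP [Det this] [N cat]]]]]]]
[S [NP [Det this] [N letter]] [VP [V built] [NP [NP [NP [Det this] [N sentence]] [PP [P from] [NP [Det every] [N editor]]]] [Conj or] [NP [Det this] [N cat]]]]]
The trees differ in how a recursive rule is bracketed over the same span.

3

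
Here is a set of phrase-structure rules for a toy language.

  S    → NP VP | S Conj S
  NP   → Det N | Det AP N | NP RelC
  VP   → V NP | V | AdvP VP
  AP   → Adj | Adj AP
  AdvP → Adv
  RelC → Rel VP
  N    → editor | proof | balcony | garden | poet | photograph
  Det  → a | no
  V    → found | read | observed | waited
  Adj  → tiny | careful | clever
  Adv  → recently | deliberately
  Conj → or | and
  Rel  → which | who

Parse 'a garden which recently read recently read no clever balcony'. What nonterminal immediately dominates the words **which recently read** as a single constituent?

RelC

S
  NP
    NP
      Det: a
      N: garden
    RelC
      Rel: which
      VP
        AdvP
          Adv: recently
        VP
          V: read
  VP
    AdvP
      Adv: recently
    VP
      V: read
      NP
        Det: no
        AP
          Adj: clever
        N: balcony
The span 'which recently read' is the RelC node built by RelC → Rel VP.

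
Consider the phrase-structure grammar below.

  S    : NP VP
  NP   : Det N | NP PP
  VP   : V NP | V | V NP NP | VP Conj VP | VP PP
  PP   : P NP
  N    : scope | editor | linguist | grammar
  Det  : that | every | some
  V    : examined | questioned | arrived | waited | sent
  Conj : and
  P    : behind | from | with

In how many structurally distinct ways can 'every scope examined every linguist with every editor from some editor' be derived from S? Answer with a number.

Two of the 5 distinct bracketings:
[S [NP [Det every] [N scope]] [VP [V examined] [NP [NP [Det every] [N linguist]] [PP [P with] [NP [NP [Det every] [N editor]] [PP [P from] [NP [Det some] [N editor]]]]]]]]
[S [NP [Det every] [N scope]] [VP [V examined] [NP [NP [NP [Det every] [N linguist]] [PP [P with] [NP [Det every] [N editor]]]] [PP [P from] [NP [Det some] [N editor]]]]]]
The trees differ in how a recursive rule is bracketed over the same span.

5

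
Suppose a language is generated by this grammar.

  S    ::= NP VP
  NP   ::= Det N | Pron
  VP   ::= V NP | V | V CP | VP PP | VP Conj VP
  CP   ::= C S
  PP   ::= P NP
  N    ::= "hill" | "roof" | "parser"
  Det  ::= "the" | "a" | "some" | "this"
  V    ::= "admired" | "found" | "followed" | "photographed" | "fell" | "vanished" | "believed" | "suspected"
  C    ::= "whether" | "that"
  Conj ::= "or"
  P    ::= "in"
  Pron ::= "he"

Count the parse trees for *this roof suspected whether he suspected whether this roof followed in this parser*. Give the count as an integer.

Two of the 3 distinct bracketings:
[S [NP [Det this] [N roof]] [VP [V suspected] [CP [C whether] [S [NP [Pron he]] [VP [V suspected] [CP [C whether] [S [NP [Det this] [N roof]] [VP [VP [V followed]] [PP [P in] [NP [Det this] [N parser]]]]]]]]]]]
[S [NP [Det this] [N roof]] [VP [V suspected] [CP [C whether] [S [NP [Pron he]] [VP [VP [V suspected] [CP [C whether] [S [NP [Det this] [N roof]] [VP [V followed]]]]] [PP [P in] [NP [Det this] [N parser]]]]]]]]
The trees differ in how a recursive rule is bracketed over the same span.

3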